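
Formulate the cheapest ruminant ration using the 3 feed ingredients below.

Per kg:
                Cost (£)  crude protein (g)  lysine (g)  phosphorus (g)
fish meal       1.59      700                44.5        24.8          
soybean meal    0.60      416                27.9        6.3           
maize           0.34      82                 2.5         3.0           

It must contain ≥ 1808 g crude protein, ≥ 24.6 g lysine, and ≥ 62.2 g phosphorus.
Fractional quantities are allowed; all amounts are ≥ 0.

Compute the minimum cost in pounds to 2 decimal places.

£4.03

Let x1 = kg of fish meal, x2 = kg of soybean meal, x3 = kg of maize.
Minimize 1.59x1 + 0.6x2 + 0.34x3 with:
  700x1 + 416x2 + 82x3 ≥ 1808   (crude protein)
  44.5x1 + 27.9x2 + 2.5x3 ≥ 24.6   (lysine)
  24.8x1 + 6.3x2 + 3x3 ≥ 62.2   (phosphorus)
  x1, x2, x3 ≥ 0.
The minimum-cost mix takes nothing from maize — only fish meal, soybean meal. There the crude protein and phosphorus constraints are tight.
Optimal quantities: fish meal = 2.452 kg, soybean meal = 0.2198 kg.
Hence cost = 1.59·2.452 + 0.6·0.2198 = £4.0306.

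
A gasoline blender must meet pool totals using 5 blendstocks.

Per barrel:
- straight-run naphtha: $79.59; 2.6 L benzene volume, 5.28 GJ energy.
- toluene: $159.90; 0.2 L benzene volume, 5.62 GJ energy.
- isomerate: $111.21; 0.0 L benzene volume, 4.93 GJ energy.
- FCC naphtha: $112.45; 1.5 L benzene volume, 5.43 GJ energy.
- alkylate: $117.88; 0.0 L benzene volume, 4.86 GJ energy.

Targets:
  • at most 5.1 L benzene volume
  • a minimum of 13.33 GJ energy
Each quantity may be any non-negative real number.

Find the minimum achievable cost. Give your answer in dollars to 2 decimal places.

$223.18

Treat it as an LP. Let x1 = barrels of straight-run naphtha, x2 = barrels of toluene, x3 = barrels of isomerate, x4 = barrels of FCC naphtha, x5 = barrels of alkylate.
Minimize 79.59x1 + 159.9x2 + 111.21x3 + 112.45x4 + 117.88x5 with:
  2.6x1 + 0.2x2 + 1.5x4 ≤ 5.1   (benzene volume)
  5.28x1 + 5.62x2 + 4.93x3 + 5.43x4 + 4.86x5 ≥ 13.33   (energy)
  x1, x2, x3, x4, x5 ≥ 0.
The cheapest feasible vertex uses only straight-run naphtha, isomerate; toluene, FCC naphtha, alkylate are not used. Binding constraints: benzene volume and energy.
So straight-run naphtha = 1.9615 barrels, isomerate = 0.60306 barrels.
Total cost: 79.59·1.9615 + 111.21·0.60306 = 223.1821.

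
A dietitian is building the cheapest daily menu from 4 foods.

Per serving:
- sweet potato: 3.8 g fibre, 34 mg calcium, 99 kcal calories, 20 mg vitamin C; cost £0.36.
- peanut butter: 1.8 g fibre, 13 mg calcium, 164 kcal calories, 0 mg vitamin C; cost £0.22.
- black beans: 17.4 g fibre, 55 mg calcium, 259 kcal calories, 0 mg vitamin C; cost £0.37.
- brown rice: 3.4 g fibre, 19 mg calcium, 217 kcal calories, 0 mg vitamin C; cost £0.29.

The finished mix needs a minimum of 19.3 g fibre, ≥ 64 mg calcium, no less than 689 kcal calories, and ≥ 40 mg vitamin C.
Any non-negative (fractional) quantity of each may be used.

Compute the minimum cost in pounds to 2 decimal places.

£1.38

This is a linear program. Let x1 = servings of sweet potato, x2 = servings of peanut butter, x3 = servings of black beans, x4 = servings of brown rice.
Minimize 0.36x1 + 0.22x2 + 0.37x3 + 0.29x4 subject to:
  3.8x1 + 1.8x2 + 17.4x3 + 3.4x4 ≥ 19.3   (fibre)
  34x1 + 13x2 + 55x3 + 19x4 ≥ 64   (calcium)
  99x1 + 164x2 + 259x3 + 217x4 ≥ 689   (calories)
  20x1 ≥ 40   (vitamin C)
  x1, x2, x3, x4 ≥ 0.
The minimum-cost mix takes nothing from peanut butter — only sweet potato, black beans, brown rice. Binding constraints: fibre, calories, vitamin C.
That vertex is x1 = 2, x3 = 0.3003, x4 = 1.904.
Objective = 0.36·2 + 0.37·0.3003 + 0.29·1.904 = 1.3833.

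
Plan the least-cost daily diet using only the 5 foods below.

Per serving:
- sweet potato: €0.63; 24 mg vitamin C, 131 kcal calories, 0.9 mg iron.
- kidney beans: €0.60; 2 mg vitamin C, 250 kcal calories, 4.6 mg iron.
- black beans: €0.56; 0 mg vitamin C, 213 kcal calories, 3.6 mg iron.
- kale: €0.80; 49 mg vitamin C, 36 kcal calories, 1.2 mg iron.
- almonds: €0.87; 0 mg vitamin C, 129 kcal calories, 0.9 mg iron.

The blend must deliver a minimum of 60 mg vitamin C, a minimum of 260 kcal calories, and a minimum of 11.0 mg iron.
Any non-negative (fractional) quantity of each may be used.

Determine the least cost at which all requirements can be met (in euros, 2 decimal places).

€2.17

Let x1 = servings of sweet potato, x2 = servings of kidney beans, x3 = servings of black beans, x4 = servings of kale, x5 = servings of almonds.
min 0.63x1 + 0.6x2 + 0.56x3 + 0.8x4 + 0.87x5 s.t.:
  24x1 + 2x2 + 49x4 ≥ 60   (vitamin C)
  131x1 + 250x2 + 213x3 + 36x4 + 129x5 ≥ 260   (calories)
  0.9x1 + 4.6x2 + 3.6x3 + 1.2x4 + 0.9x5 ≥ 11   (iron)
  x1, x2, x3, x4, x5 ≥ 0.
The cheapest feasible vertex uses only kidney beans, kale; sweet potato, black beans, almonds are not used. Binding constraints: vitamin C and iron.
Solving gives x2 = 2.094, x4 = 1.139.
Total cost: 0.6·2.094 + 0.8·1.139 = 2.1676.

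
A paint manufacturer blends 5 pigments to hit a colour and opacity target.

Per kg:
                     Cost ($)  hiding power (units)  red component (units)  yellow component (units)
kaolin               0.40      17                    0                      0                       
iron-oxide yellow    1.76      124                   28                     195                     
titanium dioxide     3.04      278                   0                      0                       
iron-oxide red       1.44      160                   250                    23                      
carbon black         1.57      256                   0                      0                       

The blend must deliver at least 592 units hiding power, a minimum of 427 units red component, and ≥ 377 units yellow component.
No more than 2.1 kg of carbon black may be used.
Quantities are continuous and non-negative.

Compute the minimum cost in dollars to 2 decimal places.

$6.08

Let x1 = kg of kaolin, x2 = kg of iron-oxide yellow, x3 = kg of titanium dioxide, x4 = kg of iron-oxide red, x5 = kg of carbon black.
Minimize 0.4x1 + 1.76x2 + 3.04x3 + 1.44x4 + 1.57x5 s.t.:
  17x1 + 124x2 + 278x3 + 160x4 + 256x5 ≥ 592   (hiding power)
  28x2 + 250x4 ≥ 427   (red component)
  195x2 + 23x4 ≥ 377   (yellow component)
  x5 ≤ 2.1
  x1, x2, x3, x4, x5 ≥ 0.
The minimum-cost mix takes nothing from kaolin, titanium dioxide — only iron-oxide yellow, iron-oxide red, carbon black. The hiding power, red component, yellow component requirements are met with equality.
That vertex is x2 = 1.755, x4 = 1.511, x5 = 0.5177.
Cost = 1.76·1.755 + 1.44·1.511 + 1.57·0.5177 = 6.0774.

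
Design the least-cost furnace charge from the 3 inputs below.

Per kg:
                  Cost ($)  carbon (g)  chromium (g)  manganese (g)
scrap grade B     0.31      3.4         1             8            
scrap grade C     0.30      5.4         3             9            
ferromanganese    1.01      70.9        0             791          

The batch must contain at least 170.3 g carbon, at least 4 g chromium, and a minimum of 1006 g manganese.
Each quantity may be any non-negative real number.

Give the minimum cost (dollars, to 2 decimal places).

$2.72

This is a linear program. Let x1 = kg of scrap grade B, x2 = kg of scrap grade C, x3 = kg of ferromanganese.
min 0.31x1 + 0.3x2 + 1.01x3 s.t.:
  3.4x1 + 5.4x2 + 70.9x3 ≥ 170.3   (carbon)
  1x1 + 3x2 ≥ 4   (chromium)
  8x1 + 9x2 + 791x3 ≥ 1006   (manganese)
  x1, x2, x3 ≥ 0.
The minimum-cost mix takes nothing from scrap grade B — only scrap grade C, ferromanganese. There the carbon and chromium constraints are tight.
So scrap grade C = 1.333 kg, ferromanganese = 2.3 kg.
Cost = 0.3·1.333 + 1.01·2.3 = 2.7229.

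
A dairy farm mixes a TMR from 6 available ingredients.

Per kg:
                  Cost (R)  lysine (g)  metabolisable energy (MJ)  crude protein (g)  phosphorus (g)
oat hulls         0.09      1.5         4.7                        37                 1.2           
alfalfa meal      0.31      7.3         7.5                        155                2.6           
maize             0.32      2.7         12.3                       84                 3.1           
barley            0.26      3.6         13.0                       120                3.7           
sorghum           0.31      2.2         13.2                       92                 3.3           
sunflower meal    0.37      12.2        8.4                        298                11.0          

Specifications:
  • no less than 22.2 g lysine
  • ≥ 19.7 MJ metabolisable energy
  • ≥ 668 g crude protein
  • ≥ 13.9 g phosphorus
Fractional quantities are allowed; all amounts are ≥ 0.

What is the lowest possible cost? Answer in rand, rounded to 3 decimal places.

Set it up as a linear program. Let x1 = kg of oat hulls, x2 = kg of alfalfa meal, x3 = kg of maize, x4 = kg of barley, x5 = kg of sorghum, x6 = kg of sunflower meal.
min 0.09x1 + 0.31x2 + 0.32x3 + 0.26x4 + 0.31x5 + 0.37x6 subject to:
  1.5x1 + 7.3x2 + 2.7x3 + 3.6x4 + 2.2x5 + 12.2x6 ≥ 22.2   (lysine)
  4.7x1 + 7.5x2 + 12.3x3 + 13x4 + 13.2x5 + 8.4x6 ≥ 19.7   (metabolisable energy)
  37x1 + 155x2 + 84x3 + 120x4 + 92x5 + 298x6 ≥ 668   (crude protein)
  1.2x1 + 2.6x2 + 3.1x3 + 3.7x4 + 3.3x5 + 11x6 ≥ 13.9   (phosphorus)
  x1, x2, x3, x4, x5, x6 ≥ 0.
The minimum-cost mix takes nothing from oat hulls, alfalfa meal, maize, sorghum — only barley, sunflower meal. The metabolisable energy and crude protein requirements are met with equality.
That vertex is x4 = 0.09051, x6 = 2.205.
Objective = 0.26·0.09051 + 0.37·2.205 = 0.83938.

R0.839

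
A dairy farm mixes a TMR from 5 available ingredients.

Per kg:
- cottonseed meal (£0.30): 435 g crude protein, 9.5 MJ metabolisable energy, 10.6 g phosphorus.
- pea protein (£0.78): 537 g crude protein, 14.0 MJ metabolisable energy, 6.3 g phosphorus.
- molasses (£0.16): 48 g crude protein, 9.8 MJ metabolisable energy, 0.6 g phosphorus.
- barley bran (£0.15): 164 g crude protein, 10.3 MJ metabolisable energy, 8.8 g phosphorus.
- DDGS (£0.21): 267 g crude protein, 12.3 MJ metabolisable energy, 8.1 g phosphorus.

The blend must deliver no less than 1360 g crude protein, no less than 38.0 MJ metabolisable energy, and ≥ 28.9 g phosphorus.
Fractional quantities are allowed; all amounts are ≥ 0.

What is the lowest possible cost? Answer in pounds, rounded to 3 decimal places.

£0.971

Let x1 = kg of cottonseed meal, x2 = kg of pea protein, x3 = kg of molasses, x4 = kg of barley bran, x5 = kg of DDGS.
Minimise 0.3x1 + 0.78x2 + 0.16x3 + 0.15x4 + 0.21x5 with:
  435x1 + 537x2 + 48x3 + 164x4 + 267x5 ≥ 1360   (crude protein)
  9.5x1 + 14x2 + 9.8x3 + 10.3x4 + 12.3x5 ≥ 38   (metabolisable energy)
  10.6x1 + 6.3x2 + 0.6x3 + 8.8x4 + 8.1x5 ≥ 28.9   (phosphorus)
  x1, x2, x3, x4, x5 ≥ 0.
At the optimum only cottonseed meal, DDGS are positive (pea protein, molasses, barley bran = 0). There the crude protein and metabolisable energy constraints are tight.
That vertex is x1 = 2.339, x5 = 1.283.
Hence cost = 0.3·2.339 + 0.21·1.283 = £0.97113.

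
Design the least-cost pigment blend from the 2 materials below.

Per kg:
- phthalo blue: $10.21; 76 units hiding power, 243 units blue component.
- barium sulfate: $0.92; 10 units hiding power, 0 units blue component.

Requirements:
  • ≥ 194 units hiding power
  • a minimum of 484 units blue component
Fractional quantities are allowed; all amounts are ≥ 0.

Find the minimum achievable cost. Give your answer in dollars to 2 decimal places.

Let x1 = kg of phthalo blue, x2 = kg of barium sulfate.
Minimise 10.21x1 + 0.92x2 with:
  76x1 + 10x2 ≥ 194   (hiding power)
  243x1 ≥ 484   (blue component)
  x1, x2 ≥ 0.
Both inputs are positive at the optimum. The hiding power and blue component requirements are met with equality.
Optimal quantities: phthalo blue = 1.992 kg, barium sulfate = 4.263 kg.
Objective = 10.21·1.992 + 0.92·4.263 = 24.2603.

$24.26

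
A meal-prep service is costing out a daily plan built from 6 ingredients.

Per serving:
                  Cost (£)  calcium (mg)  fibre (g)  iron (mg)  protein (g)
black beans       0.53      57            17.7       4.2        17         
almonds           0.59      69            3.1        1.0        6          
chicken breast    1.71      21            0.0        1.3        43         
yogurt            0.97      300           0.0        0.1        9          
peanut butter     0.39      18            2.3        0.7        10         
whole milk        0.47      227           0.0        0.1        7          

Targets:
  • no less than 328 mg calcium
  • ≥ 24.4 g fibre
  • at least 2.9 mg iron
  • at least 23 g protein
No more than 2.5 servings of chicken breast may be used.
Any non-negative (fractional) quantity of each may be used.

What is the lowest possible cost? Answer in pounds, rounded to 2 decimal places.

Set it up as a linear program. Let x1 = servings of black beans, x2 = servings of almonds, x3 = servings of chicken breast, x4 = servings of yogurt, x5 = servings of peanut butter, x6 = servings of whole milk.
Minimise 0.53x1 + 0.59x2 + 1.71x3 + 0.97x4 + 0.39x5 + 0.47x6 s.t.:
  57x1 + 69x2 + 21x3 + 300x4 + 18x5 + 227x6 ≥ 328   (calcium)
  17.7x1 + 3.1x2 + 2.3x5 ≥ 24.4   (fibre)
  4.2x1 + 1x2 + 1.3x3 + 0.1x4 + 0.7x5 + 0.1x6 ≥ 2.9   (iron)
  17x1 + 6x2 + 43x3 + 9x4 + 10x5 + 7x6 ≥ 23   (protein)
  x3 ≤ 2.5
  x1, x2, x3, x4, x5, x6 ≥ 0.
The cheapest feasible vertex uses only black beans, whole milk; almonds, chicken breast, yogurt, peanut butter are not used. There the calcium and fibre constraints are tight.
So black beans = 1.379 servings, whole milk = 1.099 servings.
Objective = 0.53·1.379 + 0.47·1.099 = 1.2474.

£1.25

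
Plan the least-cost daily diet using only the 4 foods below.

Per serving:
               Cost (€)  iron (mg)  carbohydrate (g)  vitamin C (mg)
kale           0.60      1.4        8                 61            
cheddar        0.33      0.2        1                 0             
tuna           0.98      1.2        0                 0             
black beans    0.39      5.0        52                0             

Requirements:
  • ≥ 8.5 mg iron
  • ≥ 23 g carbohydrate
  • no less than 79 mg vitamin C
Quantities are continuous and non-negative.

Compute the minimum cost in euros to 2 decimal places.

Treat it as an LP. Let x1 = servings of kale, x2 = servings of cheddar, x3 = servings of tuna, x4 = servings of black beans.
min 0.6x1 + 0.33x2 + 0.98x3 + 0.39x4 s.t.:
  1.4x1 + 0.2x2 + 1.2x3 + 5x4 ≥ 8.5   (iron)
  8x1 + 1x2 + 52x4 ≥ 23   (carbohydrate)
  61x1 ≥ 79   (vitamin C)
  x1, x2, x3, x4 ≥ 0.
The cheapest feasible vertex uses only kale, black beans; cheddar, tuna are not used. There the iron and vitamin C constraints are tight.
Optimal quantities: kale = 1.295 servings, black beans = 1.337 servings.
Total cost: 0.6·1.295 + 0.39·1.337 = 1.2984.

€1.30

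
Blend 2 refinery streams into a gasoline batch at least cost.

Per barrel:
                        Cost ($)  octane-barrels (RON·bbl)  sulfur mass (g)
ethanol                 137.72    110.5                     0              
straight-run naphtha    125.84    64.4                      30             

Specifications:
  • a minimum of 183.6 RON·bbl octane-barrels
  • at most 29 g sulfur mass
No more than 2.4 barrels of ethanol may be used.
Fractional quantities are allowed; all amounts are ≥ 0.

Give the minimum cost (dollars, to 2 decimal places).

Let x1 = barrels of ethanol, x2 = barrels of straight-run naphtha.
min 137.72x1 + 125.84x2 subject to:
  110.5x1 + 64.4x2 ≥ 183.6   (octane-barrels)
  30x2 ≤ 29   (sulfur mass)
  x1 ≤ 2.4
  x1, x2 ≥ 0.
The optimal basis is {ethanol}; straight-run naphtha drops out. Binding constraint: octane-barrels.
So ethanol = 1.66154 barrels.
Objective = 137.72·1.66154 = 228.8273.

$228.83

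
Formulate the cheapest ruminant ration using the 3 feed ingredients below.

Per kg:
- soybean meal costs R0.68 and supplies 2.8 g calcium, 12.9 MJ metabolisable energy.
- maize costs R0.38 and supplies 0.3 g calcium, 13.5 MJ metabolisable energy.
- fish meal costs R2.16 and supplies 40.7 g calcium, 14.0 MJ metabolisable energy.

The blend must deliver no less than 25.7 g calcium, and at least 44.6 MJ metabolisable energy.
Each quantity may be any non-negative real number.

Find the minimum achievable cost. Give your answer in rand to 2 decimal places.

R2.34

This is a linear program. Let x1 = kg of soybean meal, x2 = kg of maize, x3 = kg of fish meal.
min 0.68x1 + 0.38x2 + 2.16x3 with:
  2.8x1 + 0.3x2 + 40.7x3 ≥ 25.7   (calcium)
  12.9x1 + 13.5x2 + 14x3 ≥ 44.6   (metabolisable energy)
  x1, x2, x3 ≥ 0.
The cheapest feasible vertex uses only maize, fish meal; soybean meal is not used. Binding constraints: calcium and metabolisable energy.
Optimal quantities: maize = 2.669 kg, fish meal = 0.6118 kg.
Objective = 0.38·2.669 + 2.16·0.6118 = 2.3357.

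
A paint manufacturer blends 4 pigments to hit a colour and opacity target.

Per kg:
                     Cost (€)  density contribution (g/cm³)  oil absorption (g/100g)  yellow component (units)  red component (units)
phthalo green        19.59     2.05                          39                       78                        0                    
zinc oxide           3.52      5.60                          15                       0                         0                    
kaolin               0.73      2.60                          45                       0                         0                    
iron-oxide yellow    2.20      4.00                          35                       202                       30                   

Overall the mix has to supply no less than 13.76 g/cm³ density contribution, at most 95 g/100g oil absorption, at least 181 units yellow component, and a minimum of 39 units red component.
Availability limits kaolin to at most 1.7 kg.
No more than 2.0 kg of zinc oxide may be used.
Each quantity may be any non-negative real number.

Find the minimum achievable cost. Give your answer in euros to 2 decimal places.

€7.61

Let x1 = kg of phthalo green, x2 = kg of zinc oxide, x3 = kg of kaolin, x4 = kg of iron-oxide yellow.
Minimize 19.59x1 + 3.52x2 + 0.73x3 + 2.2x4 s.t.:
  2.05x1 + 5.6x2 + 2.6x3 + 4x4 ≥ 13.76   (density contribution)
  39x1 + 15x2 + 45x3 + 35x4 ≤ 95   (oil absorption)
  78x1 + 202x4 ≥ 181   (yellow component)
  30x4 ≥ 39   (red component)
  x3 ≤ 1.7
  x2 ≤ 2
  x1, x2, x3, x4 ≥ 0.
At the optimum only zinc oxide, kaolin, iron-oxide yellow are positive (phthalo green = 0). There the density contribution, oil absorption, red component constraints are tight.
So zinc oxide = 1.204 kg, kaolin = 0.6986 kg, iron-oxide yellow = 1.3 kg.
Objective = 3.52·1.204 + 0.73·0.6986 + 2.2·1.3 = 7.6081.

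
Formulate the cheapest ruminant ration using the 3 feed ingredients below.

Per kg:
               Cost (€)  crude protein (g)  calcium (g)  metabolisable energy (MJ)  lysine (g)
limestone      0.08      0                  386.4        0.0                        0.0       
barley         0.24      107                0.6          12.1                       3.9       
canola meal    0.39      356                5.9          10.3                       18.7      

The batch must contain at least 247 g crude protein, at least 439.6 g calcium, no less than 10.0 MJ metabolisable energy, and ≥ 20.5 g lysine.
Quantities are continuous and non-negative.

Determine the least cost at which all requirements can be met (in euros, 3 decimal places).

Let x1 = kg of limestone, x2 = kg of barley, x3 = kg of canola meal.
Minimize 0.08x1 + 0.24x2 + 0.39x3 s.t.:
  107x2 + 356x3 ≥ 247   (crude protein)
  386.4x1 + 0.6x2 + 5.9x3 ≥ 439.6   (calcium)
  12.1x2 + 10.3x3 ≥ 10   (metabolisable energy)
  3.9x2 + 18.7x3 ≥ 20.5   (lysine)
  x1, x2, x3 ≥ 0.
The cheapest feasible vertex uses only limestone, canola meal; barley is not used. There the calcium and lysine constraints are tight.
So limestone = 1.121 kg, canola meal = 1.096 kg.
Hence cost = 0.08·1.121 + 0.39·1.096 = €0.51712.

€0.517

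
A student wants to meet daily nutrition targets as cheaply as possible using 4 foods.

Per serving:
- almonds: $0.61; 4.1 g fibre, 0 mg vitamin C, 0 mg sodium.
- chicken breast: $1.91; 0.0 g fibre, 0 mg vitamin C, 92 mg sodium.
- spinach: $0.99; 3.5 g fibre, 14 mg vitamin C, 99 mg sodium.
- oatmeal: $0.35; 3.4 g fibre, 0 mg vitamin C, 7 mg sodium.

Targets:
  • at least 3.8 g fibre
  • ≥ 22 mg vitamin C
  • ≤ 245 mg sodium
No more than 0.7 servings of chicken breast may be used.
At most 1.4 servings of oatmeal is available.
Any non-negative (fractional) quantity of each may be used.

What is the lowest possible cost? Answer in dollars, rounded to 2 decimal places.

$1.56

Treat it as an LP. Let x1 = servings of almonds, x2 = servings of chicken breast, x3 = servings of spinach, x4 = servings of oatmeal.
min 0.61x1 + 1.91x2 + 0.99x3 + 0.35x4 s.t.:
  4.1x1 + 3.5x3 + 3.4x4 ≥ 3.8   (fibre)
  14x3 ≥ 22   (vitamin C)
  92x2 + 99x3 + 7x4 ≤ 245   (sodium)
  x2 ≤ 0.7
  x4 ≤ 1.4
  x1, x2, x3, x4 ≥ 0.
At the optimum only spinach is positive (almonds, chicken breast, oatmeal = 0). There the vitamin C constraint is tight.
Solving gives x3 = 1.571.
Total cost: 0.99·1.571 = 1.5553.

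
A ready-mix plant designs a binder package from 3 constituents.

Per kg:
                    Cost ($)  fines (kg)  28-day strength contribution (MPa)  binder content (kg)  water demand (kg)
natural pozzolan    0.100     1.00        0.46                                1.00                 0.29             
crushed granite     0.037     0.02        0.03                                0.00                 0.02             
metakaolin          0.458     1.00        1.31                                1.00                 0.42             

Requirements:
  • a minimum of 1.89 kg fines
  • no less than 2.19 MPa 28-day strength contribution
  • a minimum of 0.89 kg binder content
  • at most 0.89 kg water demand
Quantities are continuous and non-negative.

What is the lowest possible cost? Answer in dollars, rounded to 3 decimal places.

Set it up as a linear program. Let x1 = kg of natural pozzolan, x2 = kg of crushed granite, x3 = kg of metakaolin.
Minimise 0.1x1 + 0.037x2 + 0.458x3 subject to:
  1x1 + 0.02x2 + 1x3 ≥ 1.89   (fines)
  0.46x1 + 0.03x2 + 1.31x3 ≥ 2.19   (28-day strength contribution)
  1x1 + 1x3 ≥ 0.89   (binder content)
  0.29x1 + 0.02x2 + 0.42x3 ≤ 0.89   (water demand)
  x1, x2, x3 ≥ 0.
The optimal basis is {natural pozzolan, metakaolin}; crushed granite drops out. The 28-day strength contribution and water demand requirements are met with equality.
Optimal quantities: natural pozzolan = 1.3182 kg, metakaolin = 1.2089 kg.
Total cost: 0.1·1.3182 + 0.458·1.2089 = 0.685496.

$0.685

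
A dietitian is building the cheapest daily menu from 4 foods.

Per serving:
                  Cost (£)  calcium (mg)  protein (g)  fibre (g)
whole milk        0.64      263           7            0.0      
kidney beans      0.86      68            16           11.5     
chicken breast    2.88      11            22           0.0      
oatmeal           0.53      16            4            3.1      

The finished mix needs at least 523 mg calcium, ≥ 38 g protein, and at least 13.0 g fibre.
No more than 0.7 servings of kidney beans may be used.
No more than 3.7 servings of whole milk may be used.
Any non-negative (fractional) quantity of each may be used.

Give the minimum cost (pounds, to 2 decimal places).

This is a linear program. Let x1 = servings of whole milk, x2 = servings of kidney beans, x3 = servings of chicken breast, x4 = servings of oatmeal.
Minimize 0.64x1 + 0.86x2 + 2.88x3 + 0.53x4 subject to:
  263x1 + 68x2 + 11x3 + 16x4 ≥ 523   (calcium)
  7x1 + 16x2 + 22x3 + 4x4 ≥ 38   (protein)
  11.5x2 + 3.1x4 ≥ 13   (fibre)
  x2 ≤ 0.7
  x1 ≤ 3.7
  x1, x2, x3, x4 ≥ 0.
The cheapest feasible vertex uses only whole milk, kidney beans, oatmeal; chicken breast is not used. The protein, fibre, the kidney beans cap requirements are met with equality.
So whole milk = 2.916 servings, kidney beans = 0.7 servings, oatmeal = 1.597 servings.
Hence cost = 0.64·2.916 + 0.86·0.7 + 0.53·1.597 = £3.3147.

£3.31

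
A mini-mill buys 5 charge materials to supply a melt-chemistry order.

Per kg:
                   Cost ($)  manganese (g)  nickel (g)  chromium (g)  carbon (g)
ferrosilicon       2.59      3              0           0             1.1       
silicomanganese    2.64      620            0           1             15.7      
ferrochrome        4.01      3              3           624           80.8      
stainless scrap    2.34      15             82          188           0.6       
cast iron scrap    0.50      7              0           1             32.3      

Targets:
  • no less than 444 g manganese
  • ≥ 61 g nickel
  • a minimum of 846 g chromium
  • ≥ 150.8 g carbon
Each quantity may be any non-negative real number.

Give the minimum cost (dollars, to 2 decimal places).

$8.74

This is a linear program. Let x1 = kg of ferrosilicon, x2 = kg of silicomanganese, x3 = kg of ferrochrome, x4 = kg of stainless scrap, x5 = kg of cast iron scrap.
min 2.59x1 + 2.64x2 + 4.01x3 + 2.34x4 + 0.5x5 subject to:
  3x1 + 620x2 + 3x3 + 15x4 + 7x5 ≥ 444   (manganese)
  3x3 + 82x4 ≥ 61   (nickel)
  1x2 + 624x3 + 188x4 + 1x5 ≥ 846   (chromium)
  1.1x1 + 15.7x2 + 80.8x3 + 0.6x4 + 32.3x5 ≥ 150.8   (carbon)
  x1, x2, x3, x4, x5 ≥ 0.
At the optimum only silicomanganese, ferrochrome, stainless scrap, cast iron scrap are positive (ferrosilicon = 0). Binding constraints: manganese, nickel, chromium, carbon.
Solving gives x2 = 0.677, x3 = 1.141, x4 = 0.7022, x5 = 1.473.
Total cost: 2.64·0.677 + 4.01·1.141 + 2.34·0.7022 + 0.5·1.473 = 8.7423.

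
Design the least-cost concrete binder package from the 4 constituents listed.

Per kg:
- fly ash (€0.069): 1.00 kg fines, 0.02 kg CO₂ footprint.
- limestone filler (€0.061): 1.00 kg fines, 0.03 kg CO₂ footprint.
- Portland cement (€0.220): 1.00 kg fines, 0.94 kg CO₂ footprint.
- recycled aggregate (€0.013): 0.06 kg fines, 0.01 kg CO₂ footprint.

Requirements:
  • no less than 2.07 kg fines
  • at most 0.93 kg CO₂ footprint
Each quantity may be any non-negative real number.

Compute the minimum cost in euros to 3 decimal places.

€0.126

Let x1 = kg of fly ash, x2 = kg of limestone filler, x3 = kg of Portland cement, x4 = kg of recycled aggregate.
Minimise 0.069x1 + 0.061x2 + 0.22x3 + 0.013x4 s.t.:
  1x1 + 1x2 + 1x3 + 0.06x4 ≥ 2.07   (fines)
  0.02x1 + 0.03x2 + 0.94x3 + 0.01x4 ≤ 0.93   (CO₂ footprint)
  x1, x2, x3, x4 ≥ 0.
At the optimum only limestone filler is positive (fly ash, Portland cement, recycled aggregate = 0). There the fines constraint is tight.
Optimal quantities: limestone filler = 2.07 kg.
Total cost: 0.061·2.07 = 0.12627.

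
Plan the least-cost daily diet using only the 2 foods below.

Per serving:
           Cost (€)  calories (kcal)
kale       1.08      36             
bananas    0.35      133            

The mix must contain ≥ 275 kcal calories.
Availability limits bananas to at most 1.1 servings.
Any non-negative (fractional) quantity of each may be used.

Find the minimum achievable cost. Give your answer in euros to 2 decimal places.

Set it up as a linear program. Let x1 = servings of kale, x2 = servings of bananas.
Minimize 1.08x1 + 0.35x2 with:
  36x1 + 133x2 ≥ 275   (calories)
  x2 ≤ 1.1
  x1, x2 ≥ 0.
Both inputs are positive at the optimum. There the calories and the bananas cap constraints are tight.
Solving gives x1 = 3.575, x2 = 1.1.
Total cost: 1.08·3.575 + 0.35·1.1 = 4.2460.

€4.25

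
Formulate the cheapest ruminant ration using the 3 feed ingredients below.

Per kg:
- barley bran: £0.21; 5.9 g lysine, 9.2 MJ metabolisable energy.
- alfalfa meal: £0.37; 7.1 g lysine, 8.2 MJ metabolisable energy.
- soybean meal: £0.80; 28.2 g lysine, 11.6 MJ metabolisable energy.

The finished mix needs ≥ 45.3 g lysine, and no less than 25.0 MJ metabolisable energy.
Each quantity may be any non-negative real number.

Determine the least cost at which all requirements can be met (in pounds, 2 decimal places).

This is a linear program. Let x1 = kg of barley bran, x2 = kg of alfalfa meal, x3 = kg of soybean meal.
Minimise 0.21x1 + 0.37x2 + 0.8x3 s.t.:
  5.9x1 + 7.1x2 + 28.2x3 ≥ 45.3   (lysine)
  9.2x1 + 8.2x2 + 11.6x3 ≥ 25   (metabolisable energy)
  x1, x2, x3 ≥ 0.
The minimum-cost mix takes nothing from alfalfa meal — only barley bran, soybean meal. The lysine and metabolisable energy requirements are met with equality.
Solving gives x1 = 0.9399, x3 = 1.41.
Objective = 0.21·0.9399 + 0.8·1.41 = 1.3254.

£1.33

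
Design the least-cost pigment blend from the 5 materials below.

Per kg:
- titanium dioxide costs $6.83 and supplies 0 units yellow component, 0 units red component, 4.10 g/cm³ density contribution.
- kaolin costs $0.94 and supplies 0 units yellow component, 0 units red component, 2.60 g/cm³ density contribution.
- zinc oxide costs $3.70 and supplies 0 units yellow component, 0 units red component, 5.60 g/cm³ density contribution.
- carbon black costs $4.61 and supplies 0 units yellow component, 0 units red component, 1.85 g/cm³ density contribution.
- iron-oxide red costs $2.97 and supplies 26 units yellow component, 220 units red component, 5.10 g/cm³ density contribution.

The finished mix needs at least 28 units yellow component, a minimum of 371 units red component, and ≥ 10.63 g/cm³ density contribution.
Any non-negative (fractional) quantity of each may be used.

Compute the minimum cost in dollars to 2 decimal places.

$5.74

Set it up as a linear program. Let x1 = kg of titanium dioxide, x2 = kg of kaolin, x3 = kg of zinc oxide, x4 = kg of carbon black, x5 = kg of iron-oxide red.
min 6.83x1 + 0.94x2 + 3.7x3 + 4.61x4 + 2.97x5 s.t.:
  26x5 ≥ 28   (yellow component)
  220x5 ≥ 371   (red component)
  4.1x1 + 2.6x2 + 5.6x3 + 1.85x4 + 5.1x5 ≥ 10.63   (density contribution)
  x1, x2, x3, x4, x5 ≥ 0.
The optimal basis is {kaolin, iron-oxide red}; titanium dioxide, zinc oxide, carbon black drop out. The red component and density contribution requirements are met with equality.
That vertex is x2 = 0.7806, x5 = 1.686.
Hence cost = 0.94·0.7806 + 2.97·1.686 = $5.7412.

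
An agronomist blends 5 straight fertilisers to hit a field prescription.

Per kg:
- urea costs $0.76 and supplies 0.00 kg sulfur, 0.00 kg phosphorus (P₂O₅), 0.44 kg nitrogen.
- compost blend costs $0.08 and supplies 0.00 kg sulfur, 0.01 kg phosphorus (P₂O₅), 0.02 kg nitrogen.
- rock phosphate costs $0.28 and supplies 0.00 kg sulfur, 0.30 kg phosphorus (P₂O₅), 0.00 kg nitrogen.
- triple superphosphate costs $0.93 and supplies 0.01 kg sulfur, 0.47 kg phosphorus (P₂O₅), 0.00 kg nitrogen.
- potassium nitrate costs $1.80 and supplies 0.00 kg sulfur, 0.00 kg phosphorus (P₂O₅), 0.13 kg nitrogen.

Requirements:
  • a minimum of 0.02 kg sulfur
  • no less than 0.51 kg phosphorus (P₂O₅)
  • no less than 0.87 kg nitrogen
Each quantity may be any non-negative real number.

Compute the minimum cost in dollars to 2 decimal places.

Treat it as an LP. Let x1 = kg of urea, x2 = kg of compost blend, x3 = kg of rock phosphate, x4 = kg of triple superphosphate, x5 = kg of potassium nitrate.
min 0.76x1 + 0.08x2 + 0.28x3 + 0.93x4 + 1.8x5 with:
  0.01x4 ≥ 0.02   (sulfur)
  0.01x2 + 0.3x3 + 0.47x4 ≥ 0.51   (phosphorus (P₂O₅))
  0.44x1 + 0.02x2 + 0.13x5 ≥ 0.87   (nitrogen)
  x1, x2, x3, x4, x5 ≥ 0.
The minimum-cost mix takes nothing from compost blend, rock phosphate, potassium nitrate — only urea, triple superphosphate. Binding constraints: sulfur and nitrogen.
Optimal quantities: urea = 1.977 kg, triple superphosphate = 2 kg.
Total cost: 0.76·1.977 + 0.93·2 = 3.3625.

$3.36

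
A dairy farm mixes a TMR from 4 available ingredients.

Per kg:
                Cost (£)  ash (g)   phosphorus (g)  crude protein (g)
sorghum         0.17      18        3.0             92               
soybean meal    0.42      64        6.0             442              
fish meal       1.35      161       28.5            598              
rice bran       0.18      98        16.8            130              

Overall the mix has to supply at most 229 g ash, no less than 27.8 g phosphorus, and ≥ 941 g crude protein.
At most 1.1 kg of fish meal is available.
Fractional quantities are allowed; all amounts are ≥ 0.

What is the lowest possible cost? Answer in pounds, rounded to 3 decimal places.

£0.951

Let x1 = kg of sorghum, x2 = kg of soybean meal, x3 = kg of fish meal, x4 = kg of rice bran.
Minimise 0.17x1 + 0.42x2 + 1.35x3 + 0.18x4 s.t.:
  18x1 + 64x2 + 161x3 + 98x4 ≤ 229   (ash)
  3x1 + 6x2 + 28.5x3 + 16.8x4 ≥ 27.8   (phosphorus)
  92x1 + 442x2 + 598x3 + 130x4 ≥ 941   (crude protein)
  x3 ≤ 1.1
  x1, x2, x3, x4 ≥ 0.
The optimal basis is {soybean meal, rice bran}; sorghum, fish meal drop out. The phosphorus and crude protein requirements are met with equality.
Solving gives x2 = 1.835, x4 = 0.9994.
Objective = 0.42·1.835 + 0.18·0.9994 = 0.95059.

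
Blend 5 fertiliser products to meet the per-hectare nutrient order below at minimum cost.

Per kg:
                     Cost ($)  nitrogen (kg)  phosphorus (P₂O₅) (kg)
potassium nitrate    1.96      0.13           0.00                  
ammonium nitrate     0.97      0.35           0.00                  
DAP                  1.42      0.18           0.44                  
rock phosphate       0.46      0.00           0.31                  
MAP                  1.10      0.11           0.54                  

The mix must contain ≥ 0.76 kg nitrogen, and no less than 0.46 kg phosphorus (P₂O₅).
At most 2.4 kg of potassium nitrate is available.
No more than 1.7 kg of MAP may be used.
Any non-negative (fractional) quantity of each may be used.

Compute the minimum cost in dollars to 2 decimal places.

Let x1 = kg of potassium nitrate, x2 = kg of ammonium nitrate, x3 = kg of DAP, x4 = kg of rock phosphate, x5 = kg of MAP.
Minimise 1.96x1 + 0.97x2 + 1.42x3 + 0.46x4 + 1.1x5 with:
  0.13x1 + 0.35x2 + 0.18x3 + 0.11x5 ≥ 0.76   (nitrogen)
  0.44x3 + 0.31x4 + 0.54x5 ≥ 0.46   (phosphorus (P₂O₅))
  x1 ≤ 2.4
  x5 ≤ 1.7
  x1, x2, x3, x4, x5 ≥ 0.
The cheapest feasible vertex uses only ammonium nitrate, MAP; potassium nitrate, DAP, rock phosphate are not used. There the nitrogen and phosphorus (P₂O₅) constraints are tight.
That vertex is x2 = 1.904, x5 = 0.8519.
Objective = 0.97·1.904 + 1.1·0.8519 = 2.7840.

$2.78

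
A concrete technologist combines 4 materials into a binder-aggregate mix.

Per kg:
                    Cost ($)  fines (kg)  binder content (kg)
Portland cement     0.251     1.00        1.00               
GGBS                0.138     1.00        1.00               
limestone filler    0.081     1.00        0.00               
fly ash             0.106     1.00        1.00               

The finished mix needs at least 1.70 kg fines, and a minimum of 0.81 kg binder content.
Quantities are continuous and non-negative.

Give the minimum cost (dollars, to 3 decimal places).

$0.158

Treat it as an LP. Let x1 = kg of Portland cement, x2 = kg of GGBS, x3 = kg of limestone filler, x4 = kg of fly ash.
Minimize 0.251x1 + 0.138x2 + 0.081x3 + 0.106x4 subject to:
  1x1 + 1x2 + 1x3 + 1x4 ≥ 1.7   (fines)
  1x1 + 1x2 + 1x4 ≥ 0.81   (binder content)
  x1, x2, x3, x4 ≥ 0.
The optimal basis is {limestone filler, fly ash}; Portland cement, GGBS drop out. There the fines and binder content constraints are tight.
So limestone filler = 0.89 kg, fly ash = 0.81 kg.
Cost = 0.081·0.89 + 0.106·0.81 = 0.15795.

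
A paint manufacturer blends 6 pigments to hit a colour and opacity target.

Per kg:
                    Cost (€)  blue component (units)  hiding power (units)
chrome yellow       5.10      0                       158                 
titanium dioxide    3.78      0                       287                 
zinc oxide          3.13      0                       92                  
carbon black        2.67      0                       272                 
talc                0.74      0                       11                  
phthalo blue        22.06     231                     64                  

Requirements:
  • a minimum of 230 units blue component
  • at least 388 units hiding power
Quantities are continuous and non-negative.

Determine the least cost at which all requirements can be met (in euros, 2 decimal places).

Set it up as a linear program. Let x1 = kg of chrome yellow, x2 = kg of titanium dioxide, x3 = kg of zinc oxide, x4 = kg of carbon black, x5 = kg of talc, x6 = kg of phthalo blue.
Minimise 5.1x1 + 3.78x2 + 3.13x3 + 2.67x4 + 0.74x5 + 22.06x6 s.t.:
  231x6 ≥ 230   (blue component)
  158x1 + 287x2 + 92x3 + 272x4 + 11x5 + 64x6 ≥ 388   (hiding power)
  x1, x2, x3, x4, x5, x6 ≥ 0.
At the optimum only carbon black, phthalo blue are positive (chrome yellow, titanium dioxide, zinc oxide, talc = 0). The blue component and hiding power requirements are met with equality.
That vertex is x4 = 1.192, x6 = 0.9957.
Cost = 2.67·1.192 + 22.06·0.9957 = 25.1478.

€25.15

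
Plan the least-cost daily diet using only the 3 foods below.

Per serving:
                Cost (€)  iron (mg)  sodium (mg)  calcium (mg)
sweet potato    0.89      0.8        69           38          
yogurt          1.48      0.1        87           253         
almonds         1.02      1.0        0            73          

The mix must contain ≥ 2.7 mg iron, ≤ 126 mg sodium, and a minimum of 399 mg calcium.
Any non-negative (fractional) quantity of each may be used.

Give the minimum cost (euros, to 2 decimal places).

Let x1 = servings of sweet potato, x2 = servings of yogurt, x3 = servings of almonds.
Minimize 0.89x1 + 1.48x2 + 1.02x3 s.t.:
  0.8x1 + 0.1x2 + 1x3 ≥ 2.7   (iron)
  69x1 + 87x2 ≤ 126   (sodium)
  38x1 + 253x2 + 73x3 ≥ 399   (calcium)
  x1, x2, x3 ≥ 0.
The minimum-cost mix takes nothing from sweet potato — only yogurt, almonds. There the iron and calcium constraints are tight.
Optimal quantities: yogurt = 0.8217 servings, almonds = 2.618 servings.
Total cost: 1.48·0.8217 + 1.02·2.618 = 3.8865.

€3.89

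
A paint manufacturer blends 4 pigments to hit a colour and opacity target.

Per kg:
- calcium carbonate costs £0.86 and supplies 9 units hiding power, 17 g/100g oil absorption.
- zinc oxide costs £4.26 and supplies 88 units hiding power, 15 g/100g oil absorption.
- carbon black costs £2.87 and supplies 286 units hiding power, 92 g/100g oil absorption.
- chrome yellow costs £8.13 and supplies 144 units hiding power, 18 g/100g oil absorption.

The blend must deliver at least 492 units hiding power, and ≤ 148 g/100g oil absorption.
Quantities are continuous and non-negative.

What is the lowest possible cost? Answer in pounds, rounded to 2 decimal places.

Treat it as an LP. Let x1 = kg of calcium carbonate, x2 = kg of zinc oxide, x3 = kg of carbon black, x4 = kg of chrome yellow.
Minimize 0.86x1 + 4.26x2 + 2.87x3 + 8.13x4 with:
  9x1 + 88x2 + 286x3 + 144x4 ≥ 492   (hiding power)
  17x1 + 15x2 + 92x3 + 18x4 ≤ 148   (oil absorption)
  x1, x2, x3, x4 ≥ 0.
The minimum-cost mix takes nothing from calcium carbonate, zinc oxide — only carbon black, chrome yellow. The hiding power and oil absorption requirements are met with equality.
Optimal quantities: carbon black = 1.538 kg, chrome yellow = 0.3625 kg.
Hence cost = 2.87·1.538 + 8.13·0.3625 = £7.3612.

£7.36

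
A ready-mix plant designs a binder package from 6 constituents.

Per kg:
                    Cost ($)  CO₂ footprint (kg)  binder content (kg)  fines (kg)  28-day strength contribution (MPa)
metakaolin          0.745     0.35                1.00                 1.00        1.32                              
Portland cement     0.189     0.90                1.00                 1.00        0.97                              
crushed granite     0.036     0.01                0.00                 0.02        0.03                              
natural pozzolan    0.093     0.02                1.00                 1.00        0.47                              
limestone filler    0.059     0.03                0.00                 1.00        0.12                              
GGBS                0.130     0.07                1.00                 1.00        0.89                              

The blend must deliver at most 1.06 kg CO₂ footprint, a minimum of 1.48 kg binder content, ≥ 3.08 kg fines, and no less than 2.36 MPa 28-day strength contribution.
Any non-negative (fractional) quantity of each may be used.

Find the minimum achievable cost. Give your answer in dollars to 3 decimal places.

Let x1 = kg of metakaolin, x2 = kg of Portland cement, x3 = kg of crushed granite, x4 = kg of natural pozzolan, x5 = kg of limestone filler, x6 = kg of GGBS.
Minimize 0.745x1 + 0.189x2 + 0.036x3 + 0.093x4 + 0.059x5 + 0.13x6 with:
  0.35x1 + 0.9x2 + 0.01x3 + 0.02x4 + 0.03x5 + 0.07x6 ≤ 1.06   (CO₂ footprint)
  1x1 + 1x2 + 1x4 + 1x6 ≥ 1.48   (binder content)
  1x1 + 1x2 + 0.02x3 + 1x4 + 1x5 + 1x6 ≥ 3.08   (fines)
  1.32x1 + 0.97x2 + 0.03x3 + 0.47x4 + 0.12x5 + 0.89x6 ≥ 2.36   (28-day strength contribution)
  x1, x2, x3, x4, x5, x6 ≥ 0.
The minimum-cost mix takes nothing from metakaolin, Portland cement, crushed granite, natural pozzolan — only limestone filler, GGBS. The fines and 28-day strength contribution requirements are met with equality.
Optimal quantities: limestone filler = 0.4951 kg, GGBS = 2.585 kg.
Total cost: 0.059·0.4951 + 0.13·2.585 = 0.36526.

$0.365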